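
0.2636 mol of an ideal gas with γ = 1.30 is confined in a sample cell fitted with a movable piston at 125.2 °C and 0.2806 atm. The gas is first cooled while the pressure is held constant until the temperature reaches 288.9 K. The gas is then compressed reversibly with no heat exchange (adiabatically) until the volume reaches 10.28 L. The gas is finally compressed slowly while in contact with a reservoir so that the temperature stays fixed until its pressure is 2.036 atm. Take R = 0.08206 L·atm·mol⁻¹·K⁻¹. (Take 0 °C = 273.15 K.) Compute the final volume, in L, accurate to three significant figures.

V₄ ≈ 3.87 L

Convert: T₁ = 398.3 K.
From PV = nRT: V₁ = nRT₁/P₁ = 30.71 L.
P constant ⇒ V ∝ T: P₂ = P₁; V₂ = V₁·(T₂/T₁) = 22.27 L.
Adiabatic (γ = 1.30), T V^(γ−1) and P V^γ constant: T₃ = T₂·(V₂/V₃)^(γ−1) = 364.3 K; P₃ = P₂·(V₂/V₃)^γ = 0.7666 atm.
Isothermal, so P V is constant: T₄ = T₃; V₄ = V₃·(P₃/P₄) = 3.871 L.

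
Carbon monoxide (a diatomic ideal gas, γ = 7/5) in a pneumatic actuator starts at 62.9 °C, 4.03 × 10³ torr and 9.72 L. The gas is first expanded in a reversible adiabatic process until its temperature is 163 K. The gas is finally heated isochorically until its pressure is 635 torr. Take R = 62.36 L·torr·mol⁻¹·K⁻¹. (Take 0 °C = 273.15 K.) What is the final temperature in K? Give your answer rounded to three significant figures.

T₃ ≈ 323 K

Convert: T₁ = 336.0 K.
Adiabatic (γ = 7/5), T V^(γ−1) and P V^γ constant: P₂ = P₁·(T₂/T₁)^(γ/(γ−1)) = 320.3 torr; V₂ = V₁·(T₁/T₂)^(1/(γ−1)) = 59.32 L.
Isochoric, so P/T is constant: V₃ = V₂; T₃ = T₂·(P₃/P₂) = 323.2 K.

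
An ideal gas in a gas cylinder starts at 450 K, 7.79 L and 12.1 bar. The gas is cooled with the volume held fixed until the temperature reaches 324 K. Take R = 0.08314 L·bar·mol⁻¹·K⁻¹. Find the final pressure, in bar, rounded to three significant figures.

P₂ ≈ 8.71 bar

Isochoric, so P/T is constant: V₂ = V₁; P₂ = P₁·(T₂/T₁) = 8.712 bar.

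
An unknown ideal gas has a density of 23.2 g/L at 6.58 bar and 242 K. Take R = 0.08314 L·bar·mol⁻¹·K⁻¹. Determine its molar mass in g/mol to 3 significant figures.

ρ = PM/(RT) ⇒ M = ρRT/P = (23.2 × 0.08314 × 242.0) / 6.58

M ≈ 70.9 g/mol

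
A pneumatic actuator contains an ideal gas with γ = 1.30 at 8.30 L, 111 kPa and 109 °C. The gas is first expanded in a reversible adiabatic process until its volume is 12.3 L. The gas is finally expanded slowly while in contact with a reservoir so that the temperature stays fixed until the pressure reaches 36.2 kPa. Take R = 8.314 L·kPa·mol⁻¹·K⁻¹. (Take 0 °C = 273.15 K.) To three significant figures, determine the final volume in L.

Convert: T₁ = 382.1 K.
Adiabatic (γ = 1.30), T V^(γ−1) and P V^γ constant: T₂ = T₁·(V₁/V₂)^(γ−1) = 339.6 K; P₂ = P₁·(V₁/V₂)^γ = 66.57 kPa.
Isothermal, so P V is constant: T₃ = T₂; V₃ = V₂·(P₂/P₃) = 22.62 L.

V₃ ≈ 22.6 L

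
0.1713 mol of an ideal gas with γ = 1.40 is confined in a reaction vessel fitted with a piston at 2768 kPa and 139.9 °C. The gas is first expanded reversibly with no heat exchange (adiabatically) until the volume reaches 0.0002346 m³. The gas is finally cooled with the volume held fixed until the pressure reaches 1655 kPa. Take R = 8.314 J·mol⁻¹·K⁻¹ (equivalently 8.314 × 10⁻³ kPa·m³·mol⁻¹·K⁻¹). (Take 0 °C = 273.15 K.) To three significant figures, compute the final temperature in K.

T₃ ≈ 273 K

Convert: T₁ = 413.0 K.
From PV = nRT: V₁ = nRT₁/P₁ = 0.0002125 m³.
Adiabatic (γ = 1.40), T V^(γ−1) and P V^γ constant: T₂ = T₁·(V₁/V₂)^(γ−1) = 397.0 K; P₂ = P₁·(V₁/V₂)^γ = 2410 kPa.
Isochoric, so P/T is constant: V₃ = V₂; T₃ = T₂·(P₃/P₂) = 272.6 K.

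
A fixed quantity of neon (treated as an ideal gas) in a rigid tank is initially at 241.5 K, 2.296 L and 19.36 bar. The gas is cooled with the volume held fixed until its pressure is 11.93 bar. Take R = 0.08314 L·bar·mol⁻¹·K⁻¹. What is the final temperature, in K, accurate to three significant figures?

Isochoric, so P/T is constant: V₂ = V₁; T₂ = T₁·(P₂/P₁) = 148.8 K.

T₂ ≈ 149 K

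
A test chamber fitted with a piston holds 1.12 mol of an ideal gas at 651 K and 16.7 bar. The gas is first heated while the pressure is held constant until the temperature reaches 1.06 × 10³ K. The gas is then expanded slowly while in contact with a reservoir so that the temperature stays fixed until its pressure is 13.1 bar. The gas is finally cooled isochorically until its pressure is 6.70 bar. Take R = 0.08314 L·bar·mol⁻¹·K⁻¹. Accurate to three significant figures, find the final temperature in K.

T₄ ≈ 542 K

From PV = nRT: V₁ = nRT₁/P₁ = 3.630 L.
P constant ⇒ V ∝ T: P₂ = P₁; V₂ = V₁·(T₂/T₁) = 5.910 L.
Isothermal, so P V is constant: T₃ = T₂; V₃ = V₂·(P₂/P₃) = 7.535 L.
Isochoric, so P/T is constant: V₄ = V₃; T₄ = T₃·(P₄/P₃) = 542.1 K.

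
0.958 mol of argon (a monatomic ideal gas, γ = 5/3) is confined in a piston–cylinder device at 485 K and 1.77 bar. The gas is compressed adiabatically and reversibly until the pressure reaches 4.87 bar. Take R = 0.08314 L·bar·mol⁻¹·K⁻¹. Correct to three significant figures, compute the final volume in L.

V₂ ≈ 11.9 L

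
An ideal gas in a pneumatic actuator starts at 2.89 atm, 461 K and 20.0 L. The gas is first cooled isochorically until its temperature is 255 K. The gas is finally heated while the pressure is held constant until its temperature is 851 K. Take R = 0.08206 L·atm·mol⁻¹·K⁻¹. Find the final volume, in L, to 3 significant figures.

V₃ ≈ 66.7 L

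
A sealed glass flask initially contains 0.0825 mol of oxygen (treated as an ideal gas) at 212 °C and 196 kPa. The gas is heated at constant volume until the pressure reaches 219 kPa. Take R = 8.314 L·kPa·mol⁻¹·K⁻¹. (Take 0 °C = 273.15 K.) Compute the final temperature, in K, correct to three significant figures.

Convert: T₁ = 485.1 K.
From PV = nRT: V₁ = nRT₁/P₁ = 1.698 L.
V constant ⇒ P ∝ T: V₂ = V₁; T₂ = T₁·(P₂/P₁) = 542.1 K.

T₂ ≈ 542 K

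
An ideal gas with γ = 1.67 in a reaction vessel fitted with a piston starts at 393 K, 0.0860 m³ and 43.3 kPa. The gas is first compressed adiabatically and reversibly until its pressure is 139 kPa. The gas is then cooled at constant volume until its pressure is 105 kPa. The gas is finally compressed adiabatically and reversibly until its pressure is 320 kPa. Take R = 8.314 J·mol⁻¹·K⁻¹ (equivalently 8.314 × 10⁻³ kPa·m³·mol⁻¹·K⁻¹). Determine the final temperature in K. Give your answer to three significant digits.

Adiabatic (γ = 1.67), T V^(γ−1) and P V^γ constant: T₂ = T₁·(P₂/P₁)^((γ−1)/γ) = 627.5 K; V₂ = V₁·(P₁/P₂)^(1/γ) = 0.04277 m³.
V constant ⇒ P ∝ T: V₃ = V₂; T₃ = T₂·(P₃/P₂) = 474.0 K.
Reversible adiabatic, γ = 1.67: T₄ = T₃·(P₄/P₃)^((γ−1)/γ) = 741.2 K; V₄ = V₃·(P₃/P₄)^(1/γ) = 0.02195 m³.

T₄ ≈ 741 K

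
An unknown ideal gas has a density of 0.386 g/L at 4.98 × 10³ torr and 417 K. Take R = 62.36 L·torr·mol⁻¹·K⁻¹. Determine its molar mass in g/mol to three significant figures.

M ≈ 2.02 g/mol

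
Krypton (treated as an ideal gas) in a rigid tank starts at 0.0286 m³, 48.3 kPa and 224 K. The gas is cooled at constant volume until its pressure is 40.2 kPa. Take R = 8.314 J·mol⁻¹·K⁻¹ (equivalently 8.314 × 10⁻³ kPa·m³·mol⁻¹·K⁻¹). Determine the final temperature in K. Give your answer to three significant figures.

Isochoric, so P/T is constant: V₂ = V₁; T₂ = T₁·(P₂/P₁) = 186.4 K.

T₂ ≈ 186 K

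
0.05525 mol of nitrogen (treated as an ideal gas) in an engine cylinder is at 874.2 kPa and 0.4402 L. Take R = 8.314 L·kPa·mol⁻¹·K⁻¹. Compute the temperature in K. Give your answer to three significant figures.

PV = nRT ⇒ T = PV/(nR) = (874.2 × 0.4402) / (0.05525 × 8.314)

T ≈ 838 K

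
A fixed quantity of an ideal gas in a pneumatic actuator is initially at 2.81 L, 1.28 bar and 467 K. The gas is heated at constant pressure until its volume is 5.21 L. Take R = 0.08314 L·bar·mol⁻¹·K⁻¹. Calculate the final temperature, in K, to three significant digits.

T₂ ≈ 866 K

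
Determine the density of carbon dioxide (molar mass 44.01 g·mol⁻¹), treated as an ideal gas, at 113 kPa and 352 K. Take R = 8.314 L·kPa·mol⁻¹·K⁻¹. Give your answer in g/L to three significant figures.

ρ ≈ 1.70 g/L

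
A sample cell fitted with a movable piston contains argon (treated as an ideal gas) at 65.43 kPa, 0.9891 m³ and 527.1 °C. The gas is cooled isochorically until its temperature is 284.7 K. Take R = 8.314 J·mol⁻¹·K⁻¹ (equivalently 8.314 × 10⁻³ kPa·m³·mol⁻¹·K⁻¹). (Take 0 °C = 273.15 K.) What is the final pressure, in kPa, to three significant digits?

P₂ ≈ 23.3 kPa

Convert: T₁ = 800.2 K.
Isochoric, so P/T is constant: V₂ = V₁; P₂ = P₁·(T₂/T₁) = 23.28 kPa.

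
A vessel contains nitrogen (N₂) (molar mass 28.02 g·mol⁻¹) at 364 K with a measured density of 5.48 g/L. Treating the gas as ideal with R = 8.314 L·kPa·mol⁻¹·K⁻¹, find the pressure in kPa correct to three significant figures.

ρ = PM/(RT) ⇒ P = ρRT/M = (5.48 × 8.314 × 364.0) / 28.02

P ≈ 592 kPa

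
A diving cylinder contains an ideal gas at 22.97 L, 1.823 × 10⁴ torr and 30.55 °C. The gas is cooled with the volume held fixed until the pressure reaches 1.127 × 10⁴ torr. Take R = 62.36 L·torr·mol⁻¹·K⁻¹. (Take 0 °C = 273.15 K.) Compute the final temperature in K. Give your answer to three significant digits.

T₂ ≈ 188 K

Convert: T₁ = 303.7 K.
Isochoric, so P/T is constant: V₂ = V₁; T₂ = T₁·(P₂/P₁) = 187.8 K.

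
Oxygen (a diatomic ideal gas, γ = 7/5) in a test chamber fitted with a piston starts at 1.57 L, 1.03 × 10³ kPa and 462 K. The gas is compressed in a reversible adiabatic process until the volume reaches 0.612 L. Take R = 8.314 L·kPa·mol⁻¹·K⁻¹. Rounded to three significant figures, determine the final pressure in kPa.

P₂ ≈ 3.85e+03 kPa

Adiabatic (γ = 7/5), T V^(γ−1) and P V^γ constant: T₂ = T₁·(V₁/V₂)^(γ−1) = 673.4 K; P₂ = P₁·(V₁/V₂)^γ = 3852 kPa.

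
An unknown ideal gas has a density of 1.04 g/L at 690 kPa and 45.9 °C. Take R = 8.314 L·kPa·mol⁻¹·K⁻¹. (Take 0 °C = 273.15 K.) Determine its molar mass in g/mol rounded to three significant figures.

M ≈ 4.00 g/mol

ρ = PM/(RT) ⇒ M = ρRT/P = (1.04 × 8.314 × 319.0) / 690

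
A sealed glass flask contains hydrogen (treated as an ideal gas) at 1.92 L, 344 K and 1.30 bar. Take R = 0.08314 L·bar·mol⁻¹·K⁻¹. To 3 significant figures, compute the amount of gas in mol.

n ≈ 0.0873 mol

PV = nRT ⇒ n = PV/(RT) = (1.30 × 1.92) / (0.08314 × 344)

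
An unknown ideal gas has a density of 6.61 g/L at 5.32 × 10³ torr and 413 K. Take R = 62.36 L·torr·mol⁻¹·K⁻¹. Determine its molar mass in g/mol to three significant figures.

ρ = PM/(RT) ⇒ M = ρRT/P = (6.61 × 62.36 × 413.0) / 5.32e+03

M ≈ 32.0 g/mol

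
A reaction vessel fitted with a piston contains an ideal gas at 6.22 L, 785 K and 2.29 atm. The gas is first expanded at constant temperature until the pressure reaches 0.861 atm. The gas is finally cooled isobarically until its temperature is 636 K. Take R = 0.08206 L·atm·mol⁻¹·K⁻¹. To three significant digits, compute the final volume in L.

Isothermal, so P V is constant: T₂ = T₁; V₂ = V₁·(P₁/P₂) = 16.54 L.
P constant ⇒ V ∝ T: P₃ = P₂; V₃ = V₂·(T₃/T₂) = 13.40 L.

V₃ ≈ 13.4 L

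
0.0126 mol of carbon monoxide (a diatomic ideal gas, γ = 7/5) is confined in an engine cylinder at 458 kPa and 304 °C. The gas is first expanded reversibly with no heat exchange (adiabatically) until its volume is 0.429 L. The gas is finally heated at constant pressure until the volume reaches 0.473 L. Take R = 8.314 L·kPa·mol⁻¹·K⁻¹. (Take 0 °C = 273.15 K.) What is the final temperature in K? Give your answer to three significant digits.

Convert: T₁ = 577.1 K.
From PV = nRT: V₁ = nRT₁/P₁ = 0.1320 L.
Reversible adiabatic, γ = 7/5: T₂ = T₁·(V₁/V₂)^(γ−1) = 360.2 K; P₂ = P₁·(V₁/V₂)^γ = 87.96 kPa.
Isobaric, so V/T is constant: P₃ = P₂; T₃ = T₂·(V₃/V₂) = 397.1 K.

T₃ ≈ 397 K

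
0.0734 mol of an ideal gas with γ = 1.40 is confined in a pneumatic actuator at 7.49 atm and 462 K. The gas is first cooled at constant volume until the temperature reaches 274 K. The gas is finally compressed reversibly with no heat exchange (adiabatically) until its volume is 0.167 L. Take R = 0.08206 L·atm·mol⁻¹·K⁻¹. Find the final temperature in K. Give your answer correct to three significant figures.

From PV = nRT: V₁ = nRT₁/P₁ = 0.3715 L.
V constant ⇒ P ∝ T: V₂ = V₁; P₂ = P₁·(T₂/T₁) = 4.442 atm.
Reversible adiabatic, γ = 1.40: T₃ = T₂·(V₂/V₃)^(γ−1) = 377.3 K; P₃ = P₂·(V₂/V₃)^γ = 13.61 atm.

T₃ ≈ 377 K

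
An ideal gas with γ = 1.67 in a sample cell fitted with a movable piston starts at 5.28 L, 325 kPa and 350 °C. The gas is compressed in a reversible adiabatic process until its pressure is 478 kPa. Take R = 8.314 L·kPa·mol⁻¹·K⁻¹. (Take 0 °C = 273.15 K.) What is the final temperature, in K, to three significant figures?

Convert: T₁ = 623.1 K.
Adiabatic (γ = 1.67), T V^(γ−1) and P V^γ constant: T₂ = T₁·(P₂/P₁)^((γ−1)/γ) = 727.5 K; V₂ = V₁·(P₁/P₂)^(1/γ) = 4.191 L.

T₂ ≈ 727 K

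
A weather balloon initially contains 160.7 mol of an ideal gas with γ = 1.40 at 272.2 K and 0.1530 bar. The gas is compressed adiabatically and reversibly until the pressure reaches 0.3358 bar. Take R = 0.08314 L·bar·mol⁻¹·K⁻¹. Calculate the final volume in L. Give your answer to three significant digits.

V₂ ≈ 1.36e+04 L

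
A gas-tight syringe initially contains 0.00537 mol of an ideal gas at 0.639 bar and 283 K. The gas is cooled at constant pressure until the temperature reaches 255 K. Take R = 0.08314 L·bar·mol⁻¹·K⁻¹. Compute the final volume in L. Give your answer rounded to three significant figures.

From PV = nRT: V₁ = nRT₁/P₁ = 0.1977 L.
Isobaric, so V/T is constant: P₂ = P₁; V₂ = V₁·(T₂/T₁) = 0.1782 L.

V₂ ≈ 0.178 L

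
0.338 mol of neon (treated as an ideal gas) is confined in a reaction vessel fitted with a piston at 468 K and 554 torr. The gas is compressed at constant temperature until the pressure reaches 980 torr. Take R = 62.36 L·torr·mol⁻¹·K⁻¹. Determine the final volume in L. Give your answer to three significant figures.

From PV = nRT: V₁ = nRT₁/P₁ = 17.81 L.
Isothermal, so P V is constant: T₂ = T₁; V₂ = V₁·(P₁/P₂) = 10.07 L.

V₂ ≈ 10.1 L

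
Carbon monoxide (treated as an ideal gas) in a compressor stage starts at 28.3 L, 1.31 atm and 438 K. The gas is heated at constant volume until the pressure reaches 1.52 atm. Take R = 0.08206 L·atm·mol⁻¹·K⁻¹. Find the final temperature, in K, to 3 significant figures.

T₂ ≈ 508 K

V constant ⇒ P ∝ T: V₂ = V₁; T₂ = T₁·(P₂/P₁) = 508.2 K.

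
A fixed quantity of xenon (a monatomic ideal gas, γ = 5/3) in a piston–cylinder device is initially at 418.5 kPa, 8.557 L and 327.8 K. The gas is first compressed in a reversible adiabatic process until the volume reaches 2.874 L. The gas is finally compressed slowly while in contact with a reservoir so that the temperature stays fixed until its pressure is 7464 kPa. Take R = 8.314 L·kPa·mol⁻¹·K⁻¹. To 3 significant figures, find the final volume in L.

V₃ ≈ 0.993 L

Adiabatic (γ = 5/3), T V^(γ−1) and P V^γ constant: T₂ = T₁·(V₁/V₂)^(γ−1) = 678.4 K; P₂ = P₁·(V₁/V₂)^γ = 2579 kPa.
T constant ⇒ Boyle's law P V = const: T₃ = T₂; V₃ = V₂·(P₂/P₃) = 0.9930 L.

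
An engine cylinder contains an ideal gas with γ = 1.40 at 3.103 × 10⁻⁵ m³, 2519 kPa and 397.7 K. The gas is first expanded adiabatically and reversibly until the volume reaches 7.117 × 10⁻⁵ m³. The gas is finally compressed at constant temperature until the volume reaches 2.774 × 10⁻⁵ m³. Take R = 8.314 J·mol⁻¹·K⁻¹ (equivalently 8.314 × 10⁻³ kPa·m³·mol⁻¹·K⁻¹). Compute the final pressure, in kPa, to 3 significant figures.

P₃ ≈ 2.02e+03 kPa

Adiabatic (γ = 1.40), T V^(γ−1) and P V^γ constant: T₂ = T₁·(V₁/V₂)^(γ−1) = 285.3 K; P₂ = P₁·(V₁/V₂)^γ = 788.0 kPa.
T constant ⇒ Boyle's law P V = const: T₃ = T₂; P₃ = P₂·(V₂/V₃) = 2022 kPa.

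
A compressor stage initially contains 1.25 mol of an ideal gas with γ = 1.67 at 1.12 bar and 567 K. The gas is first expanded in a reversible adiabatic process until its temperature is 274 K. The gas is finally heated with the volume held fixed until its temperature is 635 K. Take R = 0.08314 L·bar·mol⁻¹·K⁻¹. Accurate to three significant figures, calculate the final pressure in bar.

P₃ ≈ 0.424 bar

From PV = nRT: V₁ = nRT₁/P₁ = 52.61 L.
Reversible adiabatic, γ = 1.67: P₂ = P₁·(T₂/T₁)^(γ/(γ−1)) = 0.1828 bar; V₂ = V₁·(T₁/T₂)^(1/(γ−1)) = 155.8 L.
V constant ⇒ P ∝ T: V₃ = V₂; P₃ = P₂·(T₃/T₂) = 0.4237 bar.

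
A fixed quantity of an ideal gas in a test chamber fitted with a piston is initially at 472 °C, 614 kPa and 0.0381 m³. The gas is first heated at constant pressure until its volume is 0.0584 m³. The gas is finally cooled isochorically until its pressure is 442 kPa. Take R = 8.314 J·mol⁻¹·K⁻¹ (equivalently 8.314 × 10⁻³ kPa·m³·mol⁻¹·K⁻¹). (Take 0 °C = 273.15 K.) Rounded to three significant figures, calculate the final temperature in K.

Convert: T₁ = 745.1 K.
P constant ⇒ V ∝ T: P₂ = P₁; T₂ = T₁·(V₂/V₁) = 1142 K.
V constant ⇒ P ∝ T: V₃ = V₂; T₃ = T₂·(P₃/P₂) = 822.2 K.

T₃ ≈ 822 K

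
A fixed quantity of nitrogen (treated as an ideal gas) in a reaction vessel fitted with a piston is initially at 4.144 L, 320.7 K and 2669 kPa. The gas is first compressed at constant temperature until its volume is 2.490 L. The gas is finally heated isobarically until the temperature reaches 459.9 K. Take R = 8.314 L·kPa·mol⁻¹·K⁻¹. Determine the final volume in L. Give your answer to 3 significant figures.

Isothermal, so P V is constant: T₂ = T₁; P₂ = P₁·(V₁/V₂) = 4442 kPa.
Isobaric, so V/T is constant: P₃ = P₂; V₃ = V₂·(T₃/T₂) = 3.571 L.

V₃ ≈ 3.57 L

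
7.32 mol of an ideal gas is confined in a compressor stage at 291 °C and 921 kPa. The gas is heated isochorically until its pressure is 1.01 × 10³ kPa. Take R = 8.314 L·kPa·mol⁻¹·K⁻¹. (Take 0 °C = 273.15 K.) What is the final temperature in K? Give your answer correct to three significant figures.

Convert: T₁ = 564.1 K.
From PV = nRT: V₁ = nRT₁/P₁ = 37.28 L.
Isochoric, so P/T is constant: V₂ = V₁; T₂ = T₁·(P₂/P₁) = 618.7 K.

T₂ ≈ 619 K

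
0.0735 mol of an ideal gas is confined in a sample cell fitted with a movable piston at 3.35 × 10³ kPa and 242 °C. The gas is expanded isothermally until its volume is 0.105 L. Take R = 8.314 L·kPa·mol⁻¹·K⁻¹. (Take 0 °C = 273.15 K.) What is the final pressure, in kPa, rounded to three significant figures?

P₂ ≈ 3.00e+03 kPa

Convert: T₁ = 515.1 K.
From PV = nRT: V₁ = nRT₁/P₁ = 0.09397 L.
T constant ⇒ Boyle's law P V = const: T₂ = T₁; P₂ = P₁·(V₁/V₂) = 2998 kPa.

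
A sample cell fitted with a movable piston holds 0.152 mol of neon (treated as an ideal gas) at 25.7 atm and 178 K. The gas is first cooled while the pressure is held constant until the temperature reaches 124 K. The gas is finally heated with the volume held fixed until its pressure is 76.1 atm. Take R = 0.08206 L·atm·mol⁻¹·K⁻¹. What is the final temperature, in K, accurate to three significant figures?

From PV = nRT: V₁ = nRT₁/P₁ = 0.08639 L.
Isobaric, so V/T is constant: P₂ = P₁; V₂ = V₁·(T₂/T₁) = 0.06018 L.
Isochoric, so P/T is constant: V₃ = V₂; T₃ = T₂·(P₃/P₂) = 367.2 K.

T₃ ≈ 367 K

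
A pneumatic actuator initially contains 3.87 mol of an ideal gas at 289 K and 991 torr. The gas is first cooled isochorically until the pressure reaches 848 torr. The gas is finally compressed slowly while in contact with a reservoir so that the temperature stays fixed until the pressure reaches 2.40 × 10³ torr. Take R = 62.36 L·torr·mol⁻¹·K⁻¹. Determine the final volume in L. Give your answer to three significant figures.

V₃ ≈ 24.9 L

From PV = nRT: V₁ = nRT₁/P₁ = 70.38 L.
Isochoric, so P/T is constant: V₂ = V₁; T₂ = T₁·(P₂/P₁) = 247.3 K.
Isothermal, so P V is constant: T₃ = T₂; V₃ = V₂·(P₂/P₃) = 24.87 L.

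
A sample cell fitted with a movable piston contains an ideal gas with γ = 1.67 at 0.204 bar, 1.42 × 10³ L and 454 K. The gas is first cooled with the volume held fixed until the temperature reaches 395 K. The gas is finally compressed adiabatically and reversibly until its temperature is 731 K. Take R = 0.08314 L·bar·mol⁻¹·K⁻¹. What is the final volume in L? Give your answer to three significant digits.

V₃ ≈ 567 L

V constant ⇒ P ∝ T: V₂ = V₁; P₂ = P₁·(T₂/T₁) = 0.1775 bar.
Adiabatic (γ = 1.67), T V^(γ−1) and P V^γ constant: P₃ = P₂·(T₃/T₂)^(γ/(γ−1)) = 0.8231 bar; V₃ = V₂·(T₂/T₃)^(1/(γ−1)) = 566.6 L.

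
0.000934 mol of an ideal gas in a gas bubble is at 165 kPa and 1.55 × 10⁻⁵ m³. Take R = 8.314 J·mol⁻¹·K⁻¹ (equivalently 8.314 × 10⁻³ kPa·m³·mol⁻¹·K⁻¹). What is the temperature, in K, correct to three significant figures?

T ≈ 329 K

PV = nRT ⇒ T = PV/(nR) = (165 × 1.55e-05) / (0.000934 × 8.314 × 10⁻³)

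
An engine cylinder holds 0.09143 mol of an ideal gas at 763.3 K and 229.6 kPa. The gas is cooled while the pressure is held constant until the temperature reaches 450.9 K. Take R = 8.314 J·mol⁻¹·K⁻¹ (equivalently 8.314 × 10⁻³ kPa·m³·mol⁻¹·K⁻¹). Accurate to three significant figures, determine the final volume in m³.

V₂ ≈ 0.00149 m³

From PV = nRT: V₁ = nRT₁/P₁ = 0.002527 m³.
P constant ⇒ V ∝ T: P₂ = P₁; V₂ = V₁·(T₂/T₁) = 0.001493 m³.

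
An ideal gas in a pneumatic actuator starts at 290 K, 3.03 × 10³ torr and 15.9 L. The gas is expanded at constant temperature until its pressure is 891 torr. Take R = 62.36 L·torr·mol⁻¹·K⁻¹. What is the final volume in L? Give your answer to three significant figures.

T constant ⇒ Boyle's law P V = const: T₂ = T₁; V₂ = V₁·(P₁/P₂) = 54.07 L.

V₂ ≈ 54.1 L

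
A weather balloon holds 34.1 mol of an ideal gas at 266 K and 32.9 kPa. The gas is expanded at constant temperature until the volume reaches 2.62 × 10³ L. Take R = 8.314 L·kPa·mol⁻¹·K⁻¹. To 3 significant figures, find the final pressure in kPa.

From PV = nRT: V₁ = nRT₁/P₁ = 2292 L.
T constant ⇒ Boyle's law P V = const: T₂ = T₁; P₂ = P₁·(V₁/V₂) = 28.78 kPa.

P₂ ≈ 28.8 kPa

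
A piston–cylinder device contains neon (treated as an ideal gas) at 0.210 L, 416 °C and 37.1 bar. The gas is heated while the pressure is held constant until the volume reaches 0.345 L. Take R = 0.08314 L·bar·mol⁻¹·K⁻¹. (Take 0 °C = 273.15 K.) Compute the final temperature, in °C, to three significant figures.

T₂ ≈ 859 °C

Convert: T₁ = 689.1 K.
P constant ⇒ V ∝ T: P₂ = P₁; T₂ = T₁·(V₂/V₁) = 1132 K.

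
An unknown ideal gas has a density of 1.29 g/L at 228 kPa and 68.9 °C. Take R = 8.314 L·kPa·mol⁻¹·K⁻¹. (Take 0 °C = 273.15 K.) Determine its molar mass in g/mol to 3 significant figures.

M ≈ 16.1 g/mol

ρ = PM/(RT) ⇒ M = ρRT/P = (1.29 × 8.314 × 342.0) / 228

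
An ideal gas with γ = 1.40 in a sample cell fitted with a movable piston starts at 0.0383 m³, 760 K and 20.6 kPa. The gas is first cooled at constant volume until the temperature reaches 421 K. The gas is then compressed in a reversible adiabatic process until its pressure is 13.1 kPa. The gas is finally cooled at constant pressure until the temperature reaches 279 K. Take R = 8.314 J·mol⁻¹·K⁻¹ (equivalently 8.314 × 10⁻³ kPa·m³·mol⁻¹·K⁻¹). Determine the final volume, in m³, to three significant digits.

V₄ ≈ 0.0221 m³

Isochoric, so P/T is constant: V₂ = V₁; P₂ = P₁·(T₂/T₁) = 11.41 kPa.
Adiabatic (γ = 1.40), T V^(γ−1) and P V^γ constant: T₃ = T₂·(P₃/P₂)^((γ−1)/γ) = 437.9 K; V₃ = V₂·(P₂/P₃)^(1/γ) = 0.03470 m³.
P constant ⇒ V ∝ T: P₄ = P₃; V₄ = V₃·(T₄/T₃) = 0.02211 m³.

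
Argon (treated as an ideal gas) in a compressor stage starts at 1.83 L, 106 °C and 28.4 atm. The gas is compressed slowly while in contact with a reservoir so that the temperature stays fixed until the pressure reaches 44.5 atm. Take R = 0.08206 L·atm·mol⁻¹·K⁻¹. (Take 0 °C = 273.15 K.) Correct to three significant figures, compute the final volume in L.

Convert: T₁ = 379.1 K.
T constant ⇒ Boyle's law P V = const: T₂ = T₁; V₂ = V₁·(P₁/P₂) = 1.168 L.

V₂ ≈ 1.17 L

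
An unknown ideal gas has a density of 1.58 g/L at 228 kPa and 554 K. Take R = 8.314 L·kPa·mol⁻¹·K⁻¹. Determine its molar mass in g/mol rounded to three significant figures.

M ≈ 31.9 g/mol

ρ = PM/(RT) ⇒ M = ρRT/P = (1.58 × 8.314 × 554.0) / 228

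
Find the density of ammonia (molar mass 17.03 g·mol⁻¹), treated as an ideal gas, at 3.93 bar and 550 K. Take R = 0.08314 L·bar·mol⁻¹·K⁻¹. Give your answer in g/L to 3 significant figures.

ρ = PM/(RT) = (3.93 × 17.03) / (0.08314 × 550.0)

ρ ≈ 1.46 g/L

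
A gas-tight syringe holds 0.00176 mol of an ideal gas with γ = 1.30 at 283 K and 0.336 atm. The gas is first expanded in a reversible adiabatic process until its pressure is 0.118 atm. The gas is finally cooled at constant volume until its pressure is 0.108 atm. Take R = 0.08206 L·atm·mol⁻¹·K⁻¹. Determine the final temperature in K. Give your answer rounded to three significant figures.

From PV = nRT: V₁ = nRT₁/P₁ = 0.1216 L.
Reversible adiabatic, γ = 1.30: T₂ = T₁·(P₂/P₁)^((γ−1)/γ) = 222.3 K; V₂ = V₁·(P₁/P₂)^(1/γ) = 0.2721 L.
V constant ⇒ P ∝ T: V₃ = V₂; T₃ = T₂·(P₃/P₂) = 203.4 K.

T₃ ≈ 203 K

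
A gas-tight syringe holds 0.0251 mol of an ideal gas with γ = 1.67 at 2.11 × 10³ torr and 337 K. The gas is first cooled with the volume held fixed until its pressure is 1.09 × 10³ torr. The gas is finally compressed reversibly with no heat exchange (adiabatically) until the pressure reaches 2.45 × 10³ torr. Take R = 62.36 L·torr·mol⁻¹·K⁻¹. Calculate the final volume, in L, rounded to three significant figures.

V₃ ≈ 0.154 L

From PV = nRT: V₁ = nRT₁/P₁ = 0.2500 L.
V constant ⇒ P ∝ T: V₂ = V₁; T₂ = T₁·(P₂/P₁) = 174.1 K.
Reversible adiabatic, γ = 1.67: T₃ = T₂·(P₃/P₂)^((γ−1)/γ) = 240.9 K; V₃ = V₂·(P₂/P₃)^(1/γ) = 0.1539 L.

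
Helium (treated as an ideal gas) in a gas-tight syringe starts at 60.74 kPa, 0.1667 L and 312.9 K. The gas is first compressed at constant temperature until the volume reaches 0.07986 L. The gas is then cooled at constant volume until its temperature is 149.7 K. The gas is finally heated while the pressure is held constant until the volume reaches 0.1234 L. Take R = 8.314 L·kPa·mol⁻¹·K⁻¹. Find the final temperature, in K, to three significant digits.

Isothermal, so P V is constant: T₂ = T₁; P₂ = P₁·(V₁/V₂) = 126.8 kPa.
Isochoric, so P/T is constant: V₃ = V₂; P₃ = P₂·(T₃/T₂) = 60.66 kPa.
P constant ⇒ V ∝ T: P₄ = P₃; T₄ = T₃·(V₄/V₃) = 231.3 K.

T₄ ≈ 231 K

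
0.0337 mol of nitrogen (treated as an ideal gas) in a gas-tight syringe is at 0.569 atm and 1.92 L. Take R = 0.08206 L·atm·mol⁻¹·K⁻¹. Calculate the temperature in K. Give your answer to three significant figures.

PV = nRT ⇒ T = PV/(nR) = (0.569 × 1.92) / (0.0337 × 0.08206)

T ≈ 395 K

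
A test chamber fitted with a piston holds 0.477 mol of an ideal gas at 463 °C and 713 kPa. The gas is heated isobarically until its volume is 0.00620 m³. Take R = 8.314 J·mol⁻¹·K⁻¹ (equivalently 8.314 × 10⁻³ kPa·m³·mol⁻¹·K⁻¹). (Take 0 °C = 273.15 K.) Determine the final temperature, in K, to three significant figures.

T₂ ≈ 1.11e+03 K

Convert: T₁ = 736.1 K.
From PV = nRT: V₁ = nRT₁/P₁ = 0.004095 m³.
P constant ⇒ V ∝ T: P₂ = P₁; T₂ = T₁·(V₂/V₁) = 1115 K.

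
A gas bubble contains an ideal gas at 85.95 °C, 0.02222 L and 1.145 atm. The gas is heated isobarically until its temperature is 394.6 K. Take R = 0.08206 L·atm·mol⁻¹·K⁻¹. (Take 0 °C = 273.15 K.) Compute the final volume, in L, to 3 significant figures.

Convert: T₁ = 359.1 K.
Isobaric, so V/T is constant: P₂ = P₁; V₂ = V₁·(T₂/T₁) = 0.02442 L.

V₂ ≈ 0.0244 L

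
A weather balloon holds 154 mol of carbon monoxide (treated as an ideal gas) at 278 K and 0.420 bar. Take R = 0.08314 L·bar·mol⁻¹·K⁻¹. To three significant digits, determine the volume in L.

V ≈ 8.47e+03 L

PV = nRT ⇒ V = nRT/P = (154 × 0.08314 × 278) / 0.420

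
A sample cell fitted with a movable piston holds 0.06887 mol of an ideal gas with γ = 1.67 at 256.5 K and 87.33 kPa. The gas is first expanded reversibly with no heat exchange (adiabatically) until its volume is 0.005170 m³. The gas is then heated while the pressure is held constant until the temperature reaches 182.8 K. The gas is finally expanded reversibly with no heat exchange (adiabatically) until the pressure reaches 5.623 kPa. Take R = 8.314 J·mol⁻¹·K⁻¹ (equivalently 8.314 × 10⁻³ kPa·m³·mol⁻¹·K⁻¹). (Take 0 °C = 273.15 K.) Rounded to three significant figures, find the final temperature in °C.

From PV = nRT: V₁ = nRT₁/P₁ = 0.001682 m³.
Reversible adiabatic, γ = 1.67: T₂ = T₁·(V₁/V₂)^(γ−1) = 120.9 K; P₂ = P₁·(V₁/V₂)^γ = 13.39 kPa.
P constant ⇒ V ∝ T: P₃ = P₂; V₃ = V₂·(T₃/T₂) = 0.007819 m³.
Reversible adiabatic, γ = 1.67: T₄ = T₃·(P₄/P₃)^((γ−1)/γ) = 129.1 K; V₄ = V₃·(P₃/P₄)^(1/γ) = 0.01314 m³.

T₄ ≈ -144 °C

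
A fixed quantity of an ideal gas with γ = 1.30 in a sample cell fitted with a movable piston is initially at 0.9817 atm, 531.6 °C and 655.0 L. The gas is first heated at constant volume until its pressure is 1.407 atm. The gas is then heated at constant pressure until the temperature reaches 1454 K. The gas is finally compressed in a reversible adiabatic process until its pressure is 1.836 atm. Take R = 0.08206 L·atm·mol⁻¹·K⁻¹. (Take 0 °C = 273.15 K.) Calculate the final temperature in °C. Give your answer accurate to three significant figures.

Convert: T₁ = 804.8 K.
Isochoric, so P/T is constant: V₂ = V₁; T₂ = T₁·(P₂/P₁) = 1153 K.
Isobaric, so V/T is constant: P₃ = P₂; V₃ = V₂·(T₃/T₂) = 825.7 L.
Adiabatic (γ = 1.30), T V^(γ−1) and P V^γ constant: T₄ = T₃·(P₄/P₃)^((γ−1)/γ) = 1546 K; V₄ = V₃·(P₃/P₄)^(1/γ) = 672.9 L.

T₄ ≈ 1.27e+03 °C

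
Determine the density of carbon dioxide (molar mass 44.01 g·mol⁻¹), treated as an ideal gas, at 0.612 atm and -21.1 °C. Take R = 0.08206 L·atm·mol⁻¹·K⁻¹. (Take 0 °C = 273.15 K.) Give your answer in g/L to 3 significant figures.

ρ ≈ 1.30 g/L

ρ = PM/(RT) = (0.612 × 44.01) / (0.08206 × 252.0)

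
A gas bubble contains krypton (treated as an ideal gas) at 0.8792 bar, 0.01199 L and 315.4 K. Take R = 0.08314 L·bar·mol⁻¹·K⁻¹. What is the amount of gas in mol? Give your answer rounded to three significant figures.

PV = nRT ⇒ n = PV/(RT) = (0.8792 × 0.01199) / (0.08314 × 315.4)

n ≈ 0.000402 mol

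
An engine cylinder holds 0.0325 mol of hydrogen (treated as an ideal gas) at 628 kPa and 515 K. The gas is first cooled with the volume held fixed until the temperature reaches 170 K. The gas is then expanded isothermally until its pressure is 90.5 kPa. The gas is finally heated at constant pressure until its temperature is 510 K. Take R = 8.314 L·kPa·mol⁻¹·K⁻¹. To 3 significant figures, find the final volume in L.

V₄ ≈ 1.52 L

From PV = nRT: V₁ = nRT₁/P₁ = 0.2216 L.
V constant ⇒ P ∝ T: V₂ = V₁; P₂ = P₁·(T₂/T₁) = 207.3 kPa.
Isothermal, so P V is constant: T₃ = T₂; V₃ = V₂·(P₂/P₃) = 0.5076 L.
Isobaric, so V/T is constant: P₄ = P₃; V₄ = V₃·(T₄/T₃) = 1.523 L.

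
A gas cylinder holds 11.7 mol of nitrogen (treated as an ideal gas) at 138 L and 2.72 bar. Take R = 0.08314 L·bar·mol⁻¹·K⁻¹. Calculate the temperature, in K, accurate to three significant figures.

T ≈ 386 K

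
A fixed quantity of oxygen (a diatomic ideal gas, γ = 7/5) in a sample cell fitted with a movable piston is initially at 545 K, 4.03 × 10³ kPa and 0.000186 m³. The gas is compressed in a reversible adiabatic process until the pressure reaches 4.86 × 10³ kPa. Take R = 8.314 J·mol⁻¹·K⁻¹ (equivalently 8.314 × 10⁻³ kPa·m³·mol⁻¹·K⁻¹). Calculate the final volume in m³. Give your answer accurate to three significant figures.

V₂ ≈ 0.000163 m³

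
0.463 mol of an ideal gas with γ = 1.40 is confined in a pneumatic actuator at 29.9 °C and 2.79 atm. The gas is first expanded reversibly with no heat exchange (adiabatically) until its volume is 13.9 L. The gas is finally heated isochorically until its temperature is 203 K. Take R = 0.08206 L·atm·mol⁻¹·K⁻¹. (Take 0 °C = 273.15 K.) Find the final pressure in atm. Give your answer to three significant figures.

Convert: T₁ = 303.0 K.
From PV = nRT: V₁ = nRT₁/P₁ = 4.127 L.
Reversible adiabatic, γ = 1.40: T₂ = T₁·(V₁/V₂)^(γ−1) = 186.4 K; P₂ = P₁·(V₁/V₂)^γ = 0.5096 atm.
Isochoric, so P/T is constant: V₃ = V₂; P₃ = P₂·(T₃/T₂) = 0.5549 atm.

P₃ ≈ 0.555 atm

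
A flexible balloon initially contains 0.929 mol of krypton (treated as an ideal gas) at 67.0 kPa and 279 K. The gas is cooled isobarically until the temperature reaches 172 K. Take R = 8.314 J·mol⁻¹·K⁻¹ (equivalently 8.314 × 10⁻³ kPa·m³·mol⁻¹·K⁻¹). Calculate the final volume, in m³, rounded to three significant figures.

V₂ ≈ 0.0198 m³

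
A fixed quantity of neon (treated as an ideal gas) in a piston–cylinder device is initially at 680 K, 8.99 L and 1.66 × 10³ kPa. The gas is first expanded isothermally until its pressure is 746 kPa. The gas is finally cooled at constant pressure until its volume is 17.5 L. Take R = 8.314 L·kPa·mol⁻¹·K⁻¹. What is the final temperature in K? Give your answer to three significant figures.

T constant ⇒ Boyle's law P V = const: T₂ = T₁; V₂ = V₁·(P₁/P₂) = 20.00 L.
P constant ⇒ V ∝ T: P₃ = P₂; T₃ = T₂·(V₃/V₂) = 594.9 K.

T₃ ≈ 595 K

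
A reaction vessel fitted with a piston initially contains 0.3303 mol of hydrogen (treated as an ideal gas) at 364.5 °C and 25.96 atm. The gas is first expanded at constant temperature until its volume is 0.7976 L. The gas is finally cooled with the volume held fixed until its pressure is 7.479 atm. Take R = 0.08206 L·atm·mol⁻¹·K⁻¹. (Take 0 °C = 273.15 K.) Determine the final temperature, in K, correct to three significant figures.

Convert: T₁ = 637.6 K.
From PV = nRT: V₁ = nRT₁/P₁ = 0.6658 L.
Isothermal, so P V is constant: T₂ = T₁; P₂ = P₁·(V₁/V₂) = 21.67 atm.
V constant ⇒ P ∝ T: V₃ = V₂; T₃ = T₂·(P₃/P₂) = 220.1 K.

T₃ ≈ 220 K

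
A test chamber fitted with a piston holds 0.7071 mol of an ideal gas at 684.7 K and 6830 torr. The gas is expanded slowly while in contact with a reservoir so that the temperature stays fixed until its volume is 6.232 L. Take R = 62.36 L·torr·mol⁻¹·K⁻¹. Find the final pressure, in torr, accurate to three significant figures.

P₂ ≈ 4.84e+03 torr

From PV = nRT: V₁ = nRT₁/P₁ = 4.420 L.
T constant ⇒ Boyle's law P V = const: T₂ = T₁; P₂ = P₁·(V₁/V₂) = 4845 torr.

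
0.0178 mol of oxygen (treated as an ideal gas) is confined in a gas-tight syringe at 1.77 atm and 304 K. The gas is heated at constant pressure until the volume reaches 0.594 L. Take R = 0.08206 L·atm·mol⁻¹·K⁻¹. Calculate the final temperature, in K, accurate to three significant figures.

From PV = nRT: V₁ = nRT₁/P₁ = 0.2509 L.
P constant ⇒ V ∝ T: P₂ = P₁; T₂ = T₁·(V₂/V₁) = 719.8 K.

T₂ ≈ 720 K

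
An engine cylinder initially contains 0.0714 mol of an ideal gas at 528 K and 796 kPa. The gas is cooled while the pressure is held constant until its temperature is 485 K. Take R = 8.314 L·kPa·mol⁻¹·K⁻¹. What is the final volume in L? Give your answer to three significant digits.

From PV = nRT: V₁ = nRT₁/P₁ = 0.3938 L.
Isobaric, so V/T is constant: P₂ = P₁; V₂ = V₁·(T₂/T₁) = 0.3617 L.

V₂ ≈ 0.362 L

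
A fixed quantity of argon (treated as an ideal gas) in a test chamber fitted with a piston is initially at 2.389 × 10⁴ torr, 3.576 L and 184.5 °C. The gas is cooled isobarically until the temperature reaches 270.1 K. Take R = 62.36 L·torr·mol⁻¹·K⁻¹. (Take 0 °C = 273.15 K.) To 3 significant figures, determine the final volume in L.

Convert: T₁ = 457.6 K.
P constant ⇒ V ∝ T: P₂ = P₁; V₂ = V₁·(T₂/T₁) = 2.111 L.

V₂ ≈ 2.11 L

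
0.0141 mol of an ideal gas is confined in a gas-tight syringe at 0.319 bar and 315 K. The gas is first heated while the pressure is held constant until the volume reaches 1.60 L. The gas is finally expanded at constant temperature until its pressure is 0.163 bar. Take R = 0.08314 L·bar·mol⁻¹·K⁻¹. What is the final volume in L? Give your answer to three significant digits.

V₃ ≈ 3.13 L

From PV = nRT: V₁ = nRT₁/P₁ = 1.158 L.
Isobaric, so V/T is constant: P₂ = P₁; T₂ = T₁·(V₂/V₁) = 435.4 K.
Isothermal, so P V is constant: T₃ = T₂; V₃ = V₂·(P₂/P₃) = 3.131 L.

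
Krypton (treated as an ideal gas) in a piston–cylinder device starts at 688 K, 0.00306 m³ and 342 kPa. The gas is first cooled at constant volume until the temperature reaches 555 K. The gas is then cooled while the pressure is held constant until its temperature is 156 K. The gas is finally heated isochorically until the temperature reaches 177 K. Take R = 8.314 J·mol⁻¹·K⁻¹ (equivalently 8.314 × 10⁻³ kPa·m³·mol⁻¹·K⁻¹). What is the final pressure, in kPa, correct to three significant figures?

V constant ⇒ P ∝ T: V₂ = V₁; P₂ = P₁·(T₂/T₁) = 275.9 kPa.
Isobaric, so V/T is constant: P₃ = P₂; V₃ = V₂·(T₃/T₂) = 0.0008601 m³.
V constant ⇒ P ∝ T: V₄ = V₃; P₄ = P₃·(T₄/T₃) = 313.0 kPa.

P₄ ≈ 313 kPa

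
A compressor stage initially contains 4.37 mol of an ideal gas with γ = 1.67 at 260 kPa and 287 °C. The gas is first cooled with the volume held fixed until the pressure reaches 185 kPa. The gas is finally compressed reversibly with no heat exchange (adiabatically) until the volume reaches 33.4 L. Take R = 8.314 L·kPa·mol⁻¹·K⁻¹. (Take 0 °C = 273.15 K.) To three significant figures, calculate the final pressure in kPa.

P₃ ≈ 767 kPa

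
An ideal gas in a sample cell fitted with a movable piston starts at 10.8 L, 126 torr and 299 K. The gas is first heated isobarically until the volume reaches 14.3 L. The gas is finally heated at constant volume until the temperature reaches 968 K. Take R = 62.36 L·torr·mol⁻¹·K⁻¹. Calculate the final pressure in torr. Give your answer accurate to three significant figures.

P₃ ≈ 308 torr

Isobaric, so V/T is constant: P₂ = P₁; T₂ = T₁·(V₂/V₁) = 395.9 K.
Isochoric, so P/T is constant: V₃ = V₂; P₃ = P₂·(T₃/T₂) = 308.1 torr.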